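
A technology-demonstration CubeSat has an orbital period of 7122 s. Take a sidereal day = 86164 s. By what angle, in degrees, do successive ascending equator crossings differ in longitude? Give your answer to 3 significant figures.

29.8°

During one orbit Earth rotates (7122.0 / 86164) × 360° = 29.76°.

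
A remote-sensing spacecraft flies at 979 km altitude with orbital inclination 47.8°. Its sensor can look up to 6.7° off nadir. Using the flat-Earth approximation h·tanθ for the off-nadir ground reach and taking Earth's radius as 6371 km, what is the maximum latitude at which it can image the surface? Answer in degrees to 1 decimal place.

48.8°

For a prograde orbit the ground track reaches latitude ±i = ±47.8°.
Sensor half-swath on the ground ≈ 979·tan(6.7°) = 115 km = 1.03° of latitude.
Maximum observable latitude ≈ 47.8 + 1.03 = 48.8°.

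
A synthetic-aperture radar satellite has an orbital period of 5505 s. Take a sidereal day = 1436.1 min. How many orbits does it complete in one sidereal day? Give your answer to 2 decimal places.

15.65

Orbits per sidereal day = 86166 / 5505.0 = 15.652.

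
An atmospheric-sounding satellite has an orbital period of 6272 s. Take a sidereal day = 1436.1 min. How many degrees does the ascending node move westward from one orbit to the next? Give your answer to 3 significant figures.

During one orbit Earth rotates (6272.0 / 86166) × 360° = 26.20°.

26.2°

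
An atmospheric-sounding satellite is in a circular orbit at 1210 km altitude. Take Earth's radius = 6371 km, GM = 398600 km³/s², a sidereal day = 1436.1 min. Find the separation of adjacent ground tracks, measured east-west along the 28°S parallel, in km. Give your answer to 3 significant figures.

Semi-major axis a = 6371 + 1210 = 7581 km. Period T = 2π√(a³/μ) = 2π√(7581³/398600) = 6569.0 s = 109.48 min.
Node shift per orbit = (6569.0/86166) × 360° = 27.45°.
Equatorial spacing = 27.45 × 111.2 km/° = 3052 km.
At 28° latitude, spacing = 3052 × cos(28°) = 2695 km.

2690 km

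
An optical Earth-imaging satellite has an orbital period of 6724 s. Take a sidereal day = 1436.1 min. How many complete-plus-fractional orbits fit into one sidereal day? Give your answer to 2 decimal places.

12.81

Orbits per sidereal day = 86166 / 6724.0 = 12.815.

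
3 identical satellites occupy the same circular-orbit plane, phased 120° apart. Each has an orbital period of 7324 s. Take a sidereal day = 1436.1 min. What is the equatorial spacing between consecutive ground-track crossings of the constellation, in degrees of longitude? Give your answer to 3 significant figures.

10.2°

Single-satellite node shift = (7324.0/86166) × 360° = 30.60°.
With 3 satellites evenly phased, successive equator crossings are 30.60/3 = 10.200° apart.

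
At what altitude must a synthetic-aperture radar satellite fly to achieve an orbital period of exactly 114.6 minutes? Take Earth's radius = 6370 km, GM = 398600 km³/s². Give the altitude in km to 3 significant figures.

T = 114.6 min = 6876.0 s.
From T = 2π√(a³/μ): a = (μ T²/4π²)^(1/3) = (398600 × 6876.0² / 4π²)^(1/3) = 7815 km.
Altitude h = a − R = 7815 − 6370 = 1445 km.

1450 km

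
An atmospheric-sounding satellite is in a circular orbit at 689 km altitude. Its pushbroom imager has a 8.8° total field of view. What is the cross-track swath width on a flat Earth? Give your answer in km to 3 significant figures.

Half-angle = 8.8°/2 = 4.4°.
Swath width ≈ 2h·tan(θ/2) = 2 × 689 × tan(4.4°) = 106.0 km.

106 km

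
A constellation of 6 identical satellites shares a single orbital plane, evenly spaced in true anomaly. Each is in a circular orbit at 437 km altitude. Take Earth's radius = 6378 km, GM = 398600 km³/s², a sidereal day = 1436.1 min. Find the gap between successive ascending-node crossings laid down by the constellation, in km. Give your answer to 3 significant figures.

Semi-major axis a = 6378 + 437 = 6815 km. Period T = 2π√(a³/μ) = 2π√(6815³/398600) = 5599.0 s = 93.32 min.
Single-satellite node shift = (5599.0/86166) × 360° = 23.39°.
With 6 satellites evenly phased, successive equator crossings are 23.39/6 = 3.899° apart.
That is 3.899 × 111.3 = 434 km at the equator.

434 km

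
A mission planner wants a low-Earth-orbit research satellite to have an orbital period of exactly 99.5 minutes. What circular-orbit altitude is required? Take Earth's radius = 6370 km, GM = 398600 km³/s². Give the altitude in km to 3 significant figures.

743 km

T = 99.5 min = 5970.0 s.
From T = 2π√(a³/μ): a = (μ T²/4π²)^(1/3) = (398600 × 5970.0² / 4π²)^(1/3) = 7113 km.
Altitude h = a − R = 7113 − 6370 = 743 km.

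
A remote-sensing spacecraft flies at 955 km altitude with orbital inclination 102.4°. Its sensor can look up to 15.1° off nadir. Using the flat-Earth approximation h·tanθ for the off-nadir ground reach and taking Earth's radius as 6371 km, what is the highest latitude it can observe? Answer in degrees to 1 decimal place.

Retrograde orbit: the ground track reaches ±(180° − i) = ±(180 − 102.4) = ±77.6°.
Sensor half-swath on the ground ≈ 955·tan(15.1°) = 258 km = 2.32° of latitude.
Maximum observable latitude ≈ 77.6 + 2.32 = 79.9°.

79.9°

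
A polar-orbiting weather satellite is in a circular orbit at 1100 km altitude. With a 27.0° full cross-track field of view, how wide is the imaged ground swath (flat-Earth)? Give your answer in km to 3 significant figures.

Half-angle = 27.0°/2 = 13.5°.
Swath width ≈ 2h·tan(θ/2) = 2 × 1100 × tan(13.5°) = 528.2 km.

528 km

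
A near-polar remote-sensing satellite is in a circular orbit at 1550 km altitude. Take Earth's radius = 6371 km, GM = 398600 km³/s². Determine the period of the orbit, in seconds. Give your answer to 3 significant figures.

Semi-major axis a = 6371 + 1550 = 7921 km. Period T = 2π√(a³/μ) = 2π√(7921³/398600) = 7015.9 s = 116.93 min.

7020 seconds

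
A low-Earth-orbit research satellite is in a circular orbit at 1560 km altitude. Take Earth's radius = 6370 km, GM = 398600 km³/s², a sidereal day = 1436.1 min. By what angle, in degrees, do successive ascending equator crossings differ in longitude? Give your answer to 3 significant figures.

29.4°

Semi-major axis a = 6370 + 1560 = 7930 km. Period T = 2π√(a³/μ) = 2π√(7930³/398600) = 7027.8 s = 117.13 min.
During one orbit Earth rotates (7027.8 / 86166) × 360° = 29.36°.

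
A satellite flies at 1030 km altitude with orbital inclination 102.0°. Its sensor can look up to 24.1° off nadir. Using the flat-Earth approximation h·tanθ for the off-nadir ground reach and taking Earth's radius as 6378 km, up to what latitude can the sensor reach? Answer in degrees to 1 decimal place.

Retrograde orbit: the ground track reaches ±(180° − i) = ±(180 − 102.0) = ±78.0°.
Sensor half-swath on the ground ≈ 1030·tan(24.1°) = 461 km = 4.14° of latitude.
Maximum observable latitude ≈ 78.0 + 4.14 = 82.1°.

82.1°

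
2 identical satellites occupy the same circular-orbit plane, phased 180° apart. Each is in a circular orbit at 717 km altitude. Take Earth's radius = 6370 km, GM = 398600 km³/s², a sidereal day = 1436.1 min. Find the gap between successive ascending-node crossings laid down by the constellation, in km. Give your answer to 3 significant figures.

1380 km

Semi-major axis a = 6370 + 717 = 7087 km. Period T = 2π√(a³/μ) = 2π√(7087³/398600) = 5937.5 s = 98.96 min.
Single-satellite node shift = (5937.5/86166) × 360° = 24.81°.
With 2 satellites evenly phased, successive equator crossings are 24.81/2 = 12.403° apart.
That is 12.403 × 111.2 = 1379 km at the equator.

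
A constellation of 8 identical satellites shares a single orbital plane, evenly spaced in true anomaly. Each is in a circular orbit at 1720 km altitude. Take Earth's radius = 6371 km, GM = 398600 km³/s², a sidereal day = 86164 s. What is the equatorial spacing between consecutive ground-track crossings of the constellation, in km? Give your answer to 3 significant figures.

421 km

Semi-major axis a = 6371 + 1720 = 8091 km. Period T = 2π√(a³/μ) = 2π√(8091³/398600) = 7242.9 s = 120.72 min.
Single-satellite node shift = (7242.9/86164) × 360° = 30.26°.
With 8 satellites evenly phased, successive equator crossings are 30.26/8 = 3.783° apart.
That is 3.783 × 111.2 = 421 km at the equator.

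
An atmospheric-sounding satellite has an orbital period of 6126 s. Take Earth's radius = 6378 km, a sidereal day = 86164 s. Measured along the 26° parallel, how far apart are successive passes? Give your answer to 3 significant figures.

Node shift per orbit = (6126.0/86164) × 360° = 25.59°.
Equatorial spacing = 25.59 × 111.3 km/° = 2849 km.
At 26° latitude, spacing = 2849 × cos(26°) = 2561 km.

2560 km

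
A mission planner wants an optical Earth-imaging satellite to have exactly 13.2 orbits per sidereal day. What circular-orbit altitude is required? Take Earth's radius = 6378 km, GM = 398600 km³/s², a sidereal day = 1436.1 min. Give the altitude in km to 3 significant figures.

Required period T = 86166 / 13.2 = 6527.7 s.
From T = 2π√(a³/μ): a = (μ T²/4π²)^(1/3) = (398600 × 6527.7² / 4π²)^(1/3) = 7549 km.
Altitude h = a − R = 7549 − 6378 = 1171 km.

1170 km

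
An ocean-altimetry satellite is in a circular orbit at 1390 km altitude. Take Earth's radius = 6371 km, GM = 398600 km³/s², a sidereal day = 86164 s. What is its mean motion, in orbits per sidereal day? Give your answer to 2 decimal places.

12.66

Semi-major axis a = 6371 + 1390 = 7761 km. Period T = 2π√(a³/μ) = 2π√(7761³/398600) = 6804.4 s = 113.41 min.
Orbits per sidereal day = 86164 / 6804.4 = 12.663.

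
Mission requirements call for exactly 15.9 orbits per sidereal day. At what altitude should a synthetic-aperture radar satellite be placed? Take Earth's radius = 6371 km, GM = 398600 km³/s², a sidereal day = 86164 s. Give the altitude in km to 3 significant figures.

Required period T = 86164 / 15.9 = 5419.1 s.
From T = 2π√(a³/μ): a = (μ T²/4π²)^(1/3) = (398600 × 5419.1² / 4π²)^(1/3) = 6668 km.
Altitude h = a − R = 6668 − 6371 = 297 km.

297 km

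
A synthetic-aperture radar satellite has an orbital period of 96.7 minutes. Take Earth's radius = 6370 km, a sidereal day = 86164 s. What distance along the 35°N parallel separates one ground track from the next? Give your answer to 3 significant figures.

2210 km

T = 96.7 min = 5802.0 s.
Node shift per orbit = (5802.0/86164) × 360° = 24.24°.
Equatorial spacing = 24.24 × 111.2 km/° = 2695 km.
At 35° latitude, spacing = 2695 × cos(35°) = 2208 km.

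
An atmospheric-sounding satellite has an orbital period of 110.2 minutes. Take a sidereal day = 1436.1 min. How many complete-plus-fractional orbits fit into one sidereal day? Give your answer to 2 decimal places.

13.03

T = 110.2 min = 6612.0 s.
Orbits per sidereal day = 86166 / 6612.0 = 13.032.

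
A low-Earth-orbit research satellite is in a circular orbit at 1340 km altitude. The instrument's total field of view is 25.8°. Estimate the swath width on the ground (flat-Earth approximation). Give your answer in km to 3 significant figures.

614 km

Half-angle = 25.8°/2 = 12.9°.
Swath width ≈ 2h·tan(θ/2) = 2 × 1340 × tan(12.9°) = 613.8 km.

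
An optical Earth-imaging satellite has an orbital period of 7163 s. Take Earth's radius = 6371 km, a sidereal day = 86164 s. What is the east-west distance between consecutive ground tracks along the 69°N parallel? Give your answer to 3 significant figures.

1190 km

Node shift per orbit = (7163.0/86164) × 360° = 29.93°.
Equatorial spacing = 29.93 × 111.2 km/° = 3328 km.
At 69° latitude, spacing = 3328 × cos(69°) = 1193 km.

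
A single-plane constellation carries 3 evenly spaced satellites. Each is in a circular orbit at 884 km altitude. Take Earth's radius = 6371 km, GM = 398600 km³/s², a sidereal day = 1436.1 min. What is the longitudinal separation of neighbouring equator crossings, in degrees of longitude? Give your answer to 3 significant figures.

8.56°

Semi-major axis a = 6371 + 884 = 7255 km. Period T = 2π√(a³/μ) = 2π√(7255³/398600) = 6149.9 s = 102.50 min.
Single-satellite node shift = (6149.9/86166) × 360° = 25.69°.
With 3 satellites evenly phased, successive equator crossings are 25.69/3 = 8.565° apart.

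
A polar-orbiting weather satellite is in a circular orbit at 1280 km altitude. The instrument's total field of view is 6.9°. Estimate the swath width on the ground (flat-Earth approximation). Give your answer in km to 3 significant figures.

Half-angle = 6.9°/2 = 3.45°.
Swath width ≈ 2h·tan(θ/2) = 2 × 1280 × tan(3.45°) = 154.3 km.

154 km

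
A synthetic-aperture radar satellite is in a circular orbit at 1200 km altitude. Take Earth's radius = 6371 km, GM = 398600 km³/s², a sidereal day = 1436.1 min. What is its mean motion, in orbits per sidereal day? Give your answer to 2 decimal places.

13.14

Semi-major axis a = 6371 + 1200 = 7571 km. Period T = 2π√(a³/μ) = 2π√(7571³/398600) = 6556.0 s = 109.27 min.
Orbits per sidereal day = 86166 / 6556.0 = 13.143.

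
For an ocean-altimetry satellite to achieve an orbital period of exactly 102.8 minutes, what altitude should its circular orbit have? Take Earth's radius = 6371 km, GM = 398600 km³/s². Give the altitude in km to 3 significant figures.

898 km

T = 102.8 min = 6168.0 s.
From T = 2π√(a³/μ): a = (μ T²/4π²)^(1/3) = (398600 × 6168.0² / 4π²)^(1/3) = 7269 km.
Altitude h = a − R = 7269 − 6371 = 898 km.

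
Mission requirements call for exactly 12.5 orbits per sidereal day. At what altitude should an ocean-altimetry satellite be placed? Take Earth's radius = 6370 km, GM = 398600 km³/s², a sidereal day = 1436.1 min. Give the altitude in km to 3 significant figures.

1460 km

Required period T = 86166 / 12.5 = 6893.3 s.
From T = 2π√(a³/μ): a = (μ T²/4π²)^(1/3) = (398600 × 6893.3² / 4π²)^(1/3) = 7828 km.
Altitude h = a − R = 7828 − 6370 = 1458 km.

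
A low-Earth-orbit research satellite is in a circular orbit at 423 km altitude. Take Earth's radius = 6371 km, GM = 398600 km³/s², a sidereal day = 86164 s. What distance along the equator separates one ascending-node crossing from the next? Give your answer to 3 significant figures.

2590 km

Semi-major axis a = 6371 + 423 = 6794 km. Period T = 2π√(a³/μ) = 2π√(6794³/398600) = 5573.1 s = 92.89 min.
During one orbit Earth rotates (5573.1 / 86164) × 360° = 23.28°.
At the equator that is 23.28° × (2π·6371/360) km/° = 23.28 × 111.2 = 2589 km.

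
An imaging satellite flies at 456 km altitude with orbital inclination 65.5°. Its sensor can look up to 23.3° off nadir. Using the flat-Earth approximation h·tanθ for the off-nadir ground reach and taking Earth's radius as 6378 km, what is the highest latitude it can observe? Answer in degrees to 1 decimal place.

67.3°

For a prograde orbit the ground track reaches latitude ±i = ±65.5°.
Sensor half-swath on the ground ≈ 456·tan(23.3°) = 196 km = 1.76° of latitude.
Maximum observable latitude ≈ 65.5 + 1.76 = 67.3°.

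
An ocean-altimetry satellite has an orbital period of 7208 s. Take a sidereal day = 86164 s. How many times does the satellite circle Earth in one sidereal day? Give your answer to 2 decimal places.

Orbits per sidereal day = 86164 / 7208.0 = 11.954.

11.95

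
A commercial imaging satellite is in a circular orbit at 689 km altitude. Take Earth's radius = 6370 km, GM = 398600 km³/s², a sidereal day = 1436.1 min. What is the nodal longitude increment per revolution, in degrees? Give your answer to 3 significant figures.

Semi-major axis a = 6370 + 689 = 7059 km. Period T = 2π√(a³/μ) = 2π√(7059³/398600) = 5902.4 s = 98.37 min.
During one orbit Earth rotates (5902.4 / 86166) × 360° = 24.66°.

24.7°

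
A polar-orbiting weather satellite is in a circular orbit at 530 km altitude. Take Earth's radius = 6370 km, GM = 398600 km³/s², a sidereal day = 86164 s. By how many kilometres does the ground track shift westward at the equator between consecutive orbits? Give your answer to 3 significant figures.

2650 km

Semi-major axis a = 6370 + 530 = 6900 km. Period T = 2π√(a³/μ) = 2π√(6900³/398600) = 5704.1 s = 95.07 min.
During one orbit Earth rotates (5704.1 / 86164) × 360° = 23.83°.
At the equator that is 23.83° × (2π·6370/360) km/° = 23.83 × 111.2 = 2650 km.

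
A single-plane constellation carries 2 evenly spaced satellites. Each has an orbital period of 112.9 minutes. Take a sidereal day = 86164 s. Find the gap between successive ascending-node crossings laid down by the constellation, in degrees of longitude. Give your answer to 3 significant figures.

14.2°

T = 112.9 min = 6774.0 s.
Single-satellite node shift = (6774.0/86164) × 360° = 28.30°.
With 2 satellites evenly phased, successive equator crossings are 28.30/2 = 14.151° apart.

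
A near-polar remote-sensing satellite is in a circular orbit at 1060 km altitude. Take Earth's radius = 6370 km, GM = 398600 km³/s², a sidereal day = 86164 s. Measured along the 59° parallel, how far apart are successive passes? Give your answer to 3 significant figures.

Semi-major axis a = 6370 + 1060 = 7430 km. Period T = 2π√(a³/μ) = 2π√(7430³/398600) = 6373.7 s = 106.23 min.
Node shift per orbit = (6373.7/86164) × 360° = 26.63°.
Equatorial spacing = 26.63 × 111.2 km/° = 2961 km.
At 59° latitude, spacing = 2961 × cos(59°) = 1525 km.

1520 km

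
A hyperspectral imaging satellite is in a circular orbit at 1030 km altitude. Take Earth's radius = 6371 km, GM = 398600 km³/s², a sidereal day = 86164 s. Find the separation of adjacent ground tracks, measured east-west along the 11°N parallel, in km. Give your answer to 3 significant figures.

Semi-major axis a = 6371 + 1030 = 7401 km. Period T = 2π√(a³/μ) = 2π√(7401³/398600) = 6336.5 s = 105.61 min.
Node shift per orbit = (6336.5/86164) × 360° = 26.47°.
Equatorial spacing = 26.47 × 111.2 km/° = 2944 km.
At 11° latitude, spacing = 2944 × cos(11°) = 2890 km.

2890 km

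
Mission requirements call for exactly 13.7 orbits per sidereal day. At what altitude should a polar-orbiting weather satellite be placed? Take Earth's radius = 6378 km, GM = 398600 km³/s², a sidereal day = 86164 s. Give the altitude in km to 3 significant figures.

986 km

Required period T = 86164 / 13.7 = 6289.3 s.
From T = 2π√(a³/μ): a = (μ T²/4π²)^(1/3) = (398600 × 6289.3² / 4π²)^(1/3) = 7364 km.
Altitude h = a − R = 7364 − 6378 = 986 km.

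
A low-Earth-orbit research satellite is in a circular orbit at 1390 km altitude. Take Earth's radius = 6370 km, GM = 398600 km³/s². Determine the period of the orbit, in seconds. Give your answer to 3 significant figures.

6800 seconds

Semi-major axis a = 6370 + 1390 = 7760 km. Period T = 2π√(a³/μ) = 2π√(7760³/398600) = 6803.1 s = 113.38 min.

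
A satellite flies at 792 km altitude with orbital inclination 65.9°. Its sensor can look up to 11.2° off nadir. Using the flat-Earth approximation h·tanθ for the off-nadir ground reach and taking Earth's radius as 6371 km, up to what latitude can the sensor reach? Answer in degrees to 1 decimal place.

For a prograde orbit the ground track reaches latitude ±i = ±65.9°.
Sensor half-swath on the ground ≈ 792·tan(11.2°) = 157 km = 1.41° of latitude.
Maximum observable latitude ≈ 65.9 + 1.41 = 67.3°.

67.3°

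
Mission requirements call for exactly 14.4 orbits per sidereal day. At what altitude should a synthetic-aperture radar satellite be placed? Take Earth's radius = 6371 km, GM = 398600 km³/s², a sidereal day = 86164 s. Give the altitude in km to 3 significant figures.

Required period T = 86164 / 14.4 = 5983.6 s.
From T = 2π√(a³/μ): a = (μ T²/4π²)^(1/3) = (398600 × 5983.6² / 4π²)^(1/3) = 7124 km.
Altitude h = a − R = 7124 − 6371 = 753 km.

753 km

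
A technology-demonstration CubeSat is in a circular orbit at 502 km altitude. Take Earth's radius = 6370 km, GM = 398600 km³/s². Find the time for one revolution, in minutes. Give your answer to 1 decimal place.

Semi-major axis a = 6370 + 502 = 6872 km. Period T = 2π√(a³/μ) = 2π√(6872³/398600) = 5669.4 s = 94.49 min.

94.5 min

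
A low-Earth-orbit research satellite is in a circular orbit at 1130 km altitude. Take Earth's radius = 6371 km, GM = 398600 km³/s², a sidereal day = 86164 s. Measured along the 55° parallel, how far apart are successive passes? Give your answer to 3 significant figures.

1720 km

Semi-major axis a = 6371 + 1130 = 7501 km. Period T = 2π√(a³/μ) = 2π√(7501³/398600) = 6465.3 s = 107.76 min.
Node shift per orbit = (6465.3/86164) × 360° = 27.01°.
Equatorial spacing = 27.01 × 111.2 km/° = 3004 km.
At 55° latitude, spacing = 3004 × cos(55°) = 1723 km.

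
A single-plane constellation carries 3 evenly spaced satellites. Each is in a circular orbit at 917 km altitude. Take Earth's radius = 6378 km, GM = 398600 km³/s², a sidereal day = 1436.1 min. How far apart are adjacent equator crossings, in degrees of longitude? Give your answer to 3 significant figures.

8.64°

Semi-major axis a = 6378 + 917 = 7295 km. Period T = 2π√(a³/μ) = 2π√(7295³/398600) = 6200.8 s = 103.35 min.
Single-satellite node shift = (6200.8/86166) × 360° = 25.91°.
With 3 satellites evenly phased, successive equator crossings are 25.91/3 = 8.636° apart.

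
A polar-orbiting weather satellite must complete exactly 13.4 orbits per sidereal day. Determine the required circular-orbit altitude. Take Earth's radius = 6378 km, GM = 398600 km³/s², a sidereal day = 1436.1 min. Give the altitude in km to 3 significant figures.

Required period T = 86166 / 13.4 = 6430.3 s.
From T = 2π√(a³/μ): a = (μ T²/4π²)^(1/3) = (398600 × 6430.3² / 4π²)^(1/3) = 7474 km.
Altitude h = a − R = 7474 − 6378 = 1096 km.

1100 km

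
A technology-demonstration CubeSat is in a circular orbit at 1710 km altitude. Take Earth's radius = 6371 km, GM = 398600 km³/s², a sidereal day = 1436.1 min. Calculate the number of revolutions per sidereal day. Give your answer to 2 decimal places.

11.92

Semi-major axis a = 6371 + 1710 = 8081 km. Period T = 2π√(a³/μ) = 2π√(8081³/398600) = 7229.5 s = 120.49 min.
Orbits per sidereal day = 86166 / 7229.5 = 11.919.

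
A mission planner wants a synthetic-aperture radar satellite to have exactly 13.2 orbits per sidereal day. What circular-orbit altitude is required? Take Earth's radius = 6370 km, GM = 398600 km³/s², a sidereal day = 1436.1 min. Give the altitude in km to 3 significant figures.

Required period T = 86166 / 13.2 = 6527.7 s.
From T = 2π√(a³/μ): a = (μ T²/4π²)^(1/3) = (398600 × 6527.7² / 4π²)^(1/3) = 7549 km.
Altitude h = a − R = 7549 − 6370 = 1179 km.

1180 km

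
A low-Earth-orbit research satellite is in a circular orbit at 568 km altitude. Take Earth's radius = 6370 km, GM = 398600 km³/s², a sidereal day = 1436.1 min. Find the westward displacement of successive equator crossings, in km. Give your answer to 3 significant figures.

Semi-major axis a = 6370 + 568 = 6938 km. Period T = 2π√(a³/μ) = 2π√(6938³/398600) = 5751.3 s = 95.85 min.
During one orbit Earth rotates (5751.3 / 86166) × 360° = 24.03°.
At the equator that is 24.03° × (2π·6370/360) km/° = 24.03 × 111.2 = 2671 km.

2670 km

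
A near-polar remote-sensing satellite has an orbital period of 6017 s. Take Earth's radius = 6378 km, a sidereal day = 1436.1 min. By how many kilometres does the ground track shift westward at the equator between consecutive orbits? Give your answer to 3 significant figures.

During one orbit Earth rotates (6017.0 / 86166) × 360° = 25.14°.
At the equator that is 25.14° × (2π·6378/360) km/° = 25.14 × 111.3 = 2798 km.

2800 km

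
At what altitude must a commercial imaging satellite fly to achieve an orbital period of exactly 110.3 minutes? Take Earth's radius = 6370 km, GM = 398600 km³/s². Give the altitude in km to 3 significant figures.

T = 110.3 min = 6618.0 s.
From T = 2π√(a³/μ): a = (μ T²/4π²)^(1/3) = (398600 × 6618.0² / 4π²)^(1/3) = 7619 km.
Altitude h = a − R = 7619 − 6370 = 1249 km.

1250 km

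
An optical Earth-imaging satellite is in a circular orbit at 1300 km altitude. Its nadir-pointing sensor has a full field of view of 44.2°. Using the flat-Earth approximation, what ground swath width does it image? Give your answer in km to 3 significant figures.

1060 km

Half-angle = 44.2°/2 = 22.1°.
Swath width ≈ 2h·tan(θ/2) = 2 × 1300 × tan(22.1°) = 1055.8 km.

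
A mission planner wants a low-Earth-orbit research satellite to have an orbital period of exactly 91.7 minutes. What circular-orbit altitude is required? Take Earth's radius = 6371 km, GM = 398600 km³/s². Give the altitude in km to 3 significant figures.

T = 91.7 min = 5502.0 s.
From T = 2π√(a³/μ): a = (μ T²/4π²)^(1/3) = (398600 × 5502.0² / 4π²)^(1/3) = 6736 km.
Altitude h = a − R = 6736 − 6371 = 365 km.

365 km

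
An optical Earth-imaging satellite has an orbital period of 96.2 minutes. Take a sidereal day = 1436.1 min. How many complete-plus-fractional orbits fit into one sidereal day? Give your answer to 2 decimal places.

14.93

T = 96.2 min = 5772.0 s.
Orbits per sidereal day = 86166 / 5772.0 = 14.928.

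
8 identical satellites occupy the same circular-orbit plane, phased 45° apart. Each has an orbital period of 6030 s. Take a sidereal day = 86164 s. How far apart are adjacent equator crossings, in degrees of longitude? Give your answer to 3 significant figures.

3.15°

Single-satellite node shift = (6030.0/86164) × 360° = 25.19°.
With 8 satellites evenly phased, successive equator crossings are 25.19/8 = 3.149° apart.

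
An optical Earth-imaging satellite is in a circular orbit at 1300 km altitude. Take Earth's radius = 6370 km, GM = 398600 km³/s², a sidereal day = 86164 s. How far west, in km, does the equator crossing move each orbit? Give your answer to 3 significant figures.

3110 km

Semi-major axis a = 6370 + 1300 = 7670 km. Period T = 2π√(a³/μ) = 2π√(7670³/398600) = 6685.0 s = 111.42 min.
During one orbit Earth rotates (6685.0 / 86164) × 360° = 27.93°.
At the equator that is 27.93° × (2π·6370/360) km/° = 27.93 × 111.2 = 3105 km.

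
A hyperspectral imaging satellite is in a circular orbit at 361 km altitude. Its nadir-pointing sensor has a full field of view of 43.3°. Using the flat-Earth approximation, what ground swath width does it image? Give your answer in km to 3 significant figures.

Half-angle = 43.3°/2 = 21.65°.
Swath width ≈ 2h·tan(θ/2) = 2 × 361 × tan(21.65°) = 286.6 km.

287 km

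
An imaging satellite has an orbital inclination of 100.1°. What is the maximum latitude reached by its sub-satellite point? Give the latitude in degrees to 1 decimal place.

79.9°

Retrograde orbit: the ground track reaches ±(180° − i) = ±(180 − 100.1) = ±79.9°.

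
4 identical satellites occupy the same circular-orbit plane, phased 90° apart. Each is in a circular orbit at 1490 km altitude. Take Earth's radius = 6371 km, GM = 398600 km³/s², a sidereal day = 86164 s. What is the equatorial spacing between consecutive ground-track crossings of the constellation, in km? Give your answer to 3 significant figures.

806 km

Semi-major axis a = 6371 + 1490 = 7861 km. Period T = 2π√(a³/μ) = 2π√(7861³/398600) = 6936.3 s = 115.61 min.
Single-satellite node shift = (6936.3/86164) × 360° = 28.98°.
With 4 satellites evenly phased, successive equator crossings are 28.98/4 = 7.245° apart.
That is 7.245 × 111.2 = 806 km at the equator.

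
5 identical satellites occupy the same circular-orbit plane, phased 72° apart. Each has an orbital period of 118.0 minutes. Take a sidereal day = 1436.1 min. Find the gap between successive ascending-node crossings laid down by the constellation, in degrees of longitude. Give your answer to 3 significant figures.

T = 118.0 min = 7080.0 s.
Single-satellite node shift = (7080.0/86166) × 360° = 29.58°.
With 5 satellites evenly phased, successive equator crossings are 29.58/5 = 5.916° apart.

5.92°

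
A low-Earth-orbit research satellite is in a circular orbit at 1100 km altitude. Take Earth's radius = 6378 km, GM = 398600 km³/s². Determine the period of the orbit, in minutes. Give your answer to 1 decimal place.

107.3 min

Semi-major axis a = 6378 + 1100 = 7478 km. Period T = 2π√(a³/μ) = 2π√(7478³/398600) = 6435.6 s = 107.26 min.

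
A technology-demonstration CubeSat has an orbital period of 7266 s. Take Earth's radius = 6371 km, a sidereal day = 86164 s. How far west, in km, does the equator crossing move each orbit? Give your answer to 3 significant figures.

3380 km

During one orbit Earth rotates (7266.0 / 86164) × 360° = 30.36°.
At the equator that is 30.36° × (2π·6371/360) km/° = 30.36 × 111.2 = 3376 km.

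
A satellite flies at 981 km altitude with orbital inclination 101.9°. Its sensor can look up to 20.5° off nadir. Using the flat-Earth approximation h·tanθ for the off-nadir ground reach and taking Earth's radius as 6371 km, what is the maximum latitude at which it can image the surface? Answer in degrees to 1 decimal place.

Retrograde orbit: the ground track reaches ±(180° − i) = ±(180 − 101.9) = ±78.1°.
Sensor half-swath on the ground ≈ 981·tan(20.5°) = 367 km = 3.30° of latitude.
Maximum observable latitude ≈ 78.1 + 3.30 = 81.4°.

81.4°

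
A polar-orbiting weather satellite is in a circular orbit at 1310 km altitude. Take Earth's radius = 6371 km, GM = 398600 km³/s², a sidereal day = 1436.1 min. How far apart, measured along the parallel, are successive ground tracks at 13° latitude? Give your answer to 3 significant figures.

Semi-major axis a = 6371 + 1310 = 7681 km. Period T = 2π√(a³/μ) = 2π√(7681³/398600) = 6699.4 s = 111.66 min.
Node shift per orbit = (6699.4/86166) × 360° = 27.99°.
Equatorial spacing = 27.99 × 111.2 km/° = 3112 km.
At 13° latitude, spacing = 3112 × cos(13°) = 3033 km.

3030 km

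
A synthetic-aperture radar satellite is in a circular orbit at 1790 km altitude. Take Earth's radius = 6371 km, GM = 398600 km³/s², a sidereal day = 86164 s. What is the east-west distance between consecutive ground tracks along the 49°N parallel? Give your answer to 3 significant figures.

2240 km

Semi-major axis a = 6371 + 1790 = 8161 km. Period T = 2π√(a³/μ) = 2π√(8161³/398600) = 7337.1 s = 122.29 min.
Node shift per orbit = (7337.1/86164) × 360° = 30.66°.
Equatorial spacing = 30.66 × 111.2 km/° = 3409 km.
At 49° latitude, spacing = 3409 × cos(49°) = 2236 km.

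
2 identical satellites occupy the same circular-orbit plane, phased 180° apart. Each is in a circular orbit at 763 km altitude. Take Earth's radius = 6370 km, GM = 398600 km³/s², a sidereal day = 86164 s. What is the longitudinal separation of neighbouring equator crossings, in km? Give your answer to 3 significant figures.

1390 km

Semi-major axis a = 6370 + 763 = 7133 km. Period T = 2π√(a³/μ) = 2π√(7133³/398600) = 5995.4 s = 99.92 min.
Single-satellite node shift = (5995.4/86164) × 360° = 25.05°.
With 2 satellites evenly phased, successive equator crossings are 25.05/2 = 12.525° apart.
That is 12.525 × 111.2 = 1392 km at the equator.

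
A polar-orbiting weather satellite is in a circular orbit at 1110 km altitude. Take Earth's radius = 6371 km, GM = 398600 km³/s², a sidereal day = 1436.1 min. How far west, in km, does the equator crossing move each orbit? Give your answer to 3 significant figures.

2990 km

Semi-major axis a = 6371 + 1110 = 7481 km. Period T = 2π√(a³/μ) = 2π√(7481³/398600) = 6439.5 s = 107.32 min.
During one orbit Earth rotates (6439.5 / 86166) × 360° = 26.90°.
At the equator that is 26.90° × (2π·6371/360) km/° = 26.90 × 111.2 = 2992 km.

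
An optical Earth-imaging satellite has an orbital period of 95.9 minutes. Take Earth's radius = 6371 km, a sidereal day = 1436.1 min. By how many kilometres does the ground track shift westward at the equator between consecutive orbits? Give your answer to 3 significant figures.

T = 95.9 min = 5754.0 s.
During one orbit Earth rotates (5754.0 / 86166) × 360° = 24.04°.
At the equator that is 24.04° × (2π·6371/360) km/° = 24.04 × 111.2 = 2673 km.

2670 km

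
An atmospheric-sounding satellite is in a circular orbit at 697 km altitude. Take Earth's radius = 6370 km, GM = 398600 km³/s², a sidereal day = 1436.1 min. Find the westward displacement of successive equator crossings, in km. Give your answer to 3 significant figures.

Semi-major axis a = 6370 + 697 = 7067 km. Period T = 2π√(a³/μ) = 2π√(7067³/398600) = 5912.4 s = 98.54 min.
During one orbit Earth rotates (5912.4 / 86166) × 360° = 24.70°.
At the equator that is 24.70° × (2π·6370/360) km/° = 24.70 × 111.2 = 2746 km.

2750 km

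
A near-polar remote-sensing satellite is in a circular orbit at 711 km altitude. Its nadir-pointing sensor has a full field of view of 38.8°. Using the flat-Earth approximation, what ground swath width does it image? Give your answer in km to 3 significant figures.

501 km

Half-angle = 38.8°/2 = 19.4°.
Swath width ≈ 2h·tan(θ/2) = 2 × 711 × tan(19.4°) = 500.8 km.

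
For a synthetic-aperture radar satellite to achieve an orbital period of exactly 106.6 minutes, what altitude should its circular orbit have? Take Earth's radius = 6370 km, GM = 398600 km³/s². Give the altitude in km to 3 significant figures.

T = 106.6 min = 6396.0 s.
From T = 2π√(a³/μ): a = (μ T²/4π²)^(1/3) = (398600 × 6396.0² / 4π²)^(1/3) = 7447 km.
Altitude h = a − R = 7447 − 6370 = 1077 km.

1080 km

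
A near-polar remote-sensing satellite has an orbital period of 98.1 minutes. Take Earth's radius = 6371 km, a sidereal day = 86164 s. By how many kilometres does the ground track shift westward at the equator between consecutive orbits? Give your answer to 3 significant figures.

T = 98.1 min = 5886.0 s.
During one orbit Earth rotates (5886.0 / 86164) × 360° = 24.59°.
At the equator that is 24.59° × (2π·6371/360) km/° = 24.59 × 111.2 = 2735 km.

2730 km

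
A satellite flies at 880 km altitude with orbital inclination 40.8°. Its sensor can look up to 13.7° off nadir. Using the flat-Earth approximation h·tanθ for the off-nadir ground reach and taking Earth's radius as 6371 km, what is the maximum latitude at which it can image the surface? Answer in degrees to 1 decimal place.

For a prograde orbit the ground track reaches latitude ±i = ±40.8°.
Sensor half-swath on the ground ≈ 880·tan(13.7°) = 215 km = 1.93° of latitude.
Maximum observable latitude ≈ 40.8 + 1.93 = 42.7°.

42.7°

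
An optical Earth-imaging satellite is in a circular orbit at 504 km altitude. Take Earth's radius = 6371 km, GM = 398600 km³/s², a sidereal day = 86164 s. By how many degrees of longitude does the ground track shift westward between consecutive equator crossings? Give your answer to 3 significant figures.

Semi-major axis a = 6371 + 504 = 6875 km. Period T = 2π√(a³/μ) = 2π√(6875³/398600) = 5673.1 s = 94.55 min.
During one orbit Earth rotates (5673.1 / 86164) × 360° = 23.70°.

23.7°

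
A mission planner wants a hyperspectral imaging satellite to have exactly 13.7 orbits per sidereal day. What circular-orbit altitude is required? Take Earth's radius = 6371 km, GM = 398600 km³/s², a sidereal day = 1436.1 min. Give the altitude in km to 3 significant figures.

993 km

Required period T = 86166 / 13.7 = 6289.5 s.
From T = 2π√(a³/μ): a = (μ T²/4π²)^(1/3) = (398600 × 6289.5² / 4π²)^(1/3) = 7364 km.
Altitude h = a − R = 7364 − 6371 = 993 km.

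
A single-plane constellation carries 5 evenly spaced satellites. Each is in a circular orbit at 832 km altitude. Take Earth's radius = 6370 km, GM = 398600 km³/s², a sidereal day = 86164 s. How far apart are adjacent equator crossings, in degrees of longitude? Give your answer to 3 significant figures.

Semi-major axis a = 6370 + 832 = 7202 km. Period T = 2π√(a³/μ) = 2π√(7202³/398600) = 6082.6 s = 101.38 min.
Single-satellite node shift = (6082.6/86164) × 360° = 25.41°.
With 5 satellites evenly phased, successive equator crossings are 25.41/5 = 5.083° apart.

5.08°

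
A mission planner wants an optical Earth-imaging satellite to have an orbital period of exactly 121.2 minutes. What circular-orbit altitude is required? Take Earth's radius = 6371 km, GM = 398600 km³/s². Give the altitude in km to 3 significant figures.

1740 km

T = 121.2 min = 7272.0 s.
From T = 2π√(a³/μ): a = (μ T²/4π²)^(1/3) = (398600 × 7272.0² / 4π²)^(1/3) = 8113 km.
Altitude h = a − R = 8113 − 6371 = 1742 km.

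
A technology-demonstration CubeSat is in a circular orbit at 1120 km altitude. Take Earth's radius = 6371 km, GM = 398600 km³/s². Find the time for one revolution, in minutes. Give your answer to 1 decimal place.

107.5 min

Semi-major axis a = 6371 + 1120 = 7491 km. Period T = 2π√(a³/μ) = 2π√(7491³/398600) = 6452.4 s = 107.54 min.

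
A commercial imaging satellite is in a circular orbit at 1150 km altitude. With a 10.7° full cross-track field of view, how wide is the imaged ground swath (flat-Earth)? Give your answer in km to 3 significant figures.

215 km

Half-angle = 10.7°/2 = 5.35°.
Swath width ≈ 2h·tan(θ/2) = 2 × 1150 × tan(5.35°) = 215.4 km.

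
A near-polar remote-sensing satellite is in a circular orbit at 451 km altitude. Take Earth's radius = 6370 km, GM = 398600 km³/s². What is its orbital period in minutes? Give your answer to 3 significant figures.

Semi-major axis a = 6370 + 451 = 6821 km. Period T = 2π√(a³/μ) = 2π√(6821³/398600) = 5606.4 s = 93.44 min.

93.4 min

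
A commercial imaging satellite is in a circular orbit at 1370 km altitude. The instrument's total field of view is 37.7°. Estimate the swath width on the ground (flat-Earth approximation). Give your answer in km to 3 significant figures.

935 km

Half-angle = 37.7°/2 = 18.85°.
Swath width ≈ 2h·tan(θ/2) = 2 × 1370 × tan(18.85°) = 935.4 km.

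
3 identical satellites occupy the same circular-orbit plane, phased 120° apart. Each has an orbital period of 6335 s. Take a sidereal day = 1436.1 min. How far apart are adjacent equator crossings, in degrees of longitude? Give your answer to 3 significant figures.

8.82°

Single-satellite node shift = (6335.0/86166) × 360° = 26.47°.
With 3 satellites evenly phased, successive equator crossings are 26.47/3 = 8.823° apart.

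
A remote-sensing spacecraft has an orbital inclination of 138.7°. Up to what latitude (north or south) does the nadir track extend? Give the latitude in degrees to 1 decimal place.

Retrograde orbit: the ground track reaches ±(180° − i) = ±(180 − 138.7) = ±41.3°.

41.3°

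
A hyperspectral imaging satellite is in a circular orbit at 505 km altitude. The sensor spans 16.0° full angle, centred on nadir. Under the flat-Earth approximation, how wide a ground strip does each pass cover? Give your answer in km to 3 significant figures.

Half-angle = 16.0°/2 = 8°.
Swath width ≈ 2h·tan(θ/2) = 2 × 505 × tan(8°) = 141.9 km.

142 km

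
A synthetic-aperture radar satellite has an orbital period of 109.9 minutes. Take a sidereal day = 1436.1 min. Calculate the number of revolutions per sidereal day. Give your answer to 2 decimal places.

T = 109.9 min = 6594.0 s.
Orbits per sidereal day = 86166 / 6594.0 = 13.067.

13.07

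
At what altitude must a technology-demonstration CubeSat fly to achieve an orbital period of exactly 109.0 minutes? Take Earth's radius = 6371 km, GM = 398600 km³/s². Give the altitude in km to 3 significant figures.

1190 km

T = 109.0 min = 6540.0 s.
From T = 2π√(a³/μ): a = (μ T²/4π²)^(1/3) = (398600 × 6540.0² / 4π²)^(1/3) = 7559 km.
Altitude h = a − R = 7559 − 6371 = 1188 km.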